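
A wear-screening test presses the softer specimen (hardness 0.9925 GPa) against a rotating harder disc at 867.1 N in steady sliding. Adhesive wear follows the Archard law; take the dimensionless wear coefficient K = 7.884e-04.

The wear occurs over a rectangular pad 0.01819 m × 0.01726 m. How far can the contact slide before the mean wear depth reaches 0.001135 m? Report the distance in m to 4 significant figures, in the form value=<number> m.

value=517.3 m

The algebra runs at full float precision; intermediates are printed rounded, and a lone final rounding: four significant digits.
Hardness H = 0.9925 GPa = 9.925e+08 Pa.
Contact area A = 0.01819 m × 0.01726 m = 3.140e-04 m².
Expressed in SI base units: W = 867.1 N, H = 9.925e+08 Pa, K = 7.884e-04.
Permissible volume V_lim = h_lim·A = 0.001135 · 3.140e-04 = 3.563e-07 m³.
Thus life L = V_lim·H/(K·W) = 3.563e-07 · 9.925e+08 / (7.884e-04 · 867.1) = 517.3 m.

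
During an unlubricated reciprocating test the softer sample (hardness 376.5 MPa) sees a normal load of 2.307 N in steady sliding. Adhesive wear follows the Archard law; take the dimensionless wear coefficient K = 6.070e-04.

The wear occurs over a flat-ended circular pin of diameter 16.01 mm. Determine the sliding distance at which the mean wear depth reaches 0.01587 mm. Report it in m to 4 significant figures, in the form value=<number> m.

value=859.0 m

The algebra holds full float precision — intermediates are displayed rounded; one final rounding, at 4 significant digits.
Hardness H = 376.5 MPa = 3.765e+08 Pa.
Pin diameter d = 16.01 mm = 0.01601 m. Contact area A = π·d²/4 = π·(0.01601 m)²/4 = 2.013e-04 m².
Depth limit h_lim = 0.01587 mm = 1.587e-05 m.
In SI base units, W = 2.307 N, H = 3.765e+08 Pa, K = 6.070e-04.
Limit volume V_lim = h_lim·A = 1.587e-05 · 2.013e-04 = 3.195e-09 m³.
Inverting, life L = V_lim·H/(K·W) = 3.195e-09 · 3.765e+08 / (6.070e-04 · 2.307) = 859.0 m.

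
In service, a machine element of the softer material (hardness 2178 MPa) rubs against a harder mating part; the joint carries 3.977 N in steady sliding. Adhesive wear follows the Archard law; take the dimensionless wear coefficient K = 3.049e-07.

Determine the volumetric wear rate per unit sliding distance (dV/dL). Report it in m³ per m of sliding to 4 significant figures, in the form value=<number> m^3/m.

value=5.567e-16 m^3/m

The computation maintains exact precision — intermediate values are printed rounded. Rounded just once to 4 significant figures.
Convert: Hardness H = 2178 MPa = 2.178e+09 Pa.
Restated in SI base units: W = 3.977 N, H = 2.178e+09 Pa, K = 3.049e-07.
Wear rate dV/dL = K·W/H, per unit distance: 3.049e-07 · 3.977 / 2.178e+09 = 5.567e-16 m³/m.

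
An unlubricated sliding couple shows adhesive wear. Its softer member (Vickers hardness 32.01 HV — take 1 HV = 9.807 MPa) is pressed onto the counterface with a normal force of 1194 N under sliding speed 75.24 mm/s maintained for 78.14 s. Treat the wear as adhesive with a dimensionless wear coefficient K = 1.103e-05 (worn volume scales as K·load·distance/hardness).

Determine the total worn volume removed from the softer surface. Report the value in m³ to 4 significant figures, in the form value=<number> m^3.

Intermediate values are displayed rounded. Every step carries full float precision; rounded once at the end, at four significant digits.
Sliding speed v = 75.24 mm/s = 0.07524 m/s. Distance covered L = v·t = 0.07524 m/s × 78.14 s = 5.879 m.
Hardness H = 32.01 HV × 9.807 MPa/HV = 313.9 MPa = 3.139e+08 Pa.
SI base units throughout: W = 1194 N, H = 3.139e+08 Pa, K = 1.103e-05.
Apply Archard: V = K·W·L/H = 1.103e-05 · 1194 · 5.879 / 3.139e+08 = 2.466e-10 m³.

value=2.466e-10 m^3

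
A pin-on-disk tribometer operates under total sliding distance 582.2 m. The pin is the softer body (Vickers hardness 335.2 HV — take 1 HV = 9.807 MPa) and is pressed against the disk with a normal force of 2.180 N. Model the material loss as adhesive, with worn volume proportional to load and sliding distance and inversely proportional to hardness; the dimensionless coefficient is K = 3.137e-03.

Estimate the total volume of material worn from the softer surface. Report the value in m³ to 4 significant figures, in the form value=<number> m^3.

value=1.211e-09 m^3

All arithmetic maintains full precision; the intermediates are shown rounded — one last rounding, at four significant figures.
Hardness H = 335.2 HV × 9.807 MPa/HV = 3287 MPa = 3.287e+09 Pa.
Expressed in SI base units: W = 2.180 N, H = 3.287e+09 Pa, K = 3.137e-03.
Volume removed: V = K·W·L/H = 3.137e-03 · 2.180 · 582.2 / 3.287e+09 = 1.211e-09 m³.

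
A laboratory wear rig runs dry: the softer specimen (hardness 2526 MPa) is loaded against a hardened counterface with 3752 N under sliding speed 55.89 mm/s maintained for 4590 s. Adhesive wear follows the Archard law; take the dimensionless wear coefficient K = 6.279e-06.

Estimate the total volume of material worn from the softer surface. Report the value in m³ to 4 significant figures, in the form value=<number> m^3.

value=2.393e-09 m^3

The computation runs at full float precision, and intermediate values are shown rounded; one final rounding: four significant digits.
Convert: Sliding speed v = 55.89 mm/s = 0.05589 m/s. Path length L = v·t = 0.05589 m/s × 4590 s = 256.5 m.
Convert: Hardness H = 2526 MPa = 2.526e+09 Pa.
In SI base units: W = 3752 N, H = 2.526e+09 Pa, K = 6.279e-06.
Archard relation: V = K·W·L/H = 6.279e-06 · 3752 · 256.5 / 2.526e+09 = 2.393e-09 m³.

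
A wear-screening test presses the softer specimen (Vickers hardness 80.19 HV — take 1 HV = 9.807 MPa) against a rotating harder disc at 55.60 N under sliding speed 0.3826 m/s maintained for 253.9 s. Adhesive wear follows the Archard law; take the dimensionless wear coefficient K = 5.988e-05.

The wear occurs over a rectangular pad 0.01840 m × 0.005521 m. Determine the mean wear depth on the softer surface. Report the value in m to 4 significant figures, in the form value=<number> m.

The computation carries full float precision. Intermediates are printed rounded — one final rounding, at four significant figures.
Convert: Path length L = v·t = 0.3826 m/s × 253.9 s = 97.14 m.
Convert: Hardness H = 80.19 HV × 9.807 MPa/HV = 786.4 MPa = 7.864e+08 Pa.
Convert: Contact area A = 0.01840 m × 0.005521 m = 1.016e-04 m².
In SI base units: W = 55.60 N, H = 7.864e+08 Pa, K = 5.988e-05.
Archard volume V = K·W·L/H = 5.988e-05 · 55.60 · 97.14 / 7.864e+08 = 4.113e-10 m³.
Wear depth h = V/A = 4.113e-10 / 1.016e-04 = 4.048e-06 m.

value=4.048e-06 m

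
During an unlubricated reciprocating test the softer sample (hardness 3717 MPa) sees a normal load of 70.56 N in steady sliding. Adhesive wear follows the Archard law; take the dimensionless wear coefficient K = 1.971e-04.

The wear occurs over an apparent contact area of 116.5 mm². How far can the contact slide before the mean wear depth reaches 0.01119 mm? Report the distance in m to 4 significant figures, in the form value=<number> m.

The algebra holds full precision; intermediate values appear rounded — a lone final rounding to 4 significant digits.
Convert: Hardness H = 3717 MPa = 3.717e+09 Pa.
Convert: Contact area A = 116.5 mm² = 1.165e-04 m².
Convert: Depth limit h_lim = 0.01119 mm = 1.119e-05 m.
In SI base units, W = 70.56 N, H = 3.717e+09 Pa, K = 1.971e-04.
Wearable volume V_lim = h_lim·A = 1.119e-05 · 1.165e-04 = 1.304e-09 m³.
Life L = V_lim·H/(K·W) = 1.304e-09 · 3.717e+09 / (1.971e-04 · 70.56) = 348.4 m.

value=348.4 m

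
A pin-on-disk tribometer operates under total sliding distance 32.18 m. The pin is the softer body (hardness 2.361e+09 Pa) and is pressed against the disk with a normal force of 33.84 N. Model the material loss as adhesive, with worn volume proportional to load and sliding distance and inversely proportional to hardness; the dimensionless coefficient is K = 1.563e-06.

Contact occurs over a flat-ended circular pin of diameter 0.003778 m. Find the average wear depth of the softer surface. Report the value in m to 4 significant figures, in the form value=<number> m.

Intermediates are printed rounded. The computation holds exact precision — one last rounding: 4 significant digits.
Contact area A = π·d²/4 = π·(0.003778 m)²/4 = 1.121e-05 m².
Restated in SI base units: W = 33.84 N, H = 2.361e+09 Pa, K = 1.563e-06.
Worn volume V = K·W·L/H = 1.563e-06 · 33.84 · 32.18 / 2.361e+09 = 7.209e-13 m³.
Mean wear depth h = V/A = 7.209e-13 / 1.121e-05 = 6.431e-08 m.

value=6.431e-08 m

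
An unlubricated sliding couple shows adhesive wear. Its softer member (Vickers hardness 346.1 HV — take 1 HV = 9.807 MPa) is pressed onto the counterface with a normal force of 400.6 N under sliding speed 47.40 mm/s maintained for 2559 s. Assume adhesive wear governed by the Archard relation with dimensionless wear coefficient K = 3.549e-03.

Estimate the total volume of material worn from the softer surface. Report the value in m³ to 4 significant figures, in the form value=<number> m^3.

Intermediate values are shown rounded. The computation runs at exact precision. Rounded just once to four significant digits.
Sliding speed v = 47.40 mm/s = 0.04740 m/s. Path length L = v·t = 0.04740 m/s × 2559 s = 121.3 m.
Hardness H = 346.1 HV × 9.807 MPa/HV = 3394 MPa = 3.394e+09 Pa.
As SI base values: W = 400.6 N, H = 3.394e+09 Pa, K = 3.549e-03.
Worn volume V = K·W·L/H = 3.549e-03 · 400.6 · 121.3 / 3.394e+09 = 5.081e-08 m³.

value=5.081e-08 m^3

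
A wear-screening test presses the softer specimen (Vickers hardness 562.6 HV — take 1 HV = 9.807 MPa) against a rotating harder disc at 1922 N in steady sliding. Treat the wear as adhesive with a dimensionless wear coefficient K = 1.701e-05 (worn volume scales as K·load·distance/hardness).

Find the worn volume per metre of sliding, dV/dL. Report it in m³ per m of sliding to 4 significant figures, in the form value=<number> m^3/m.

value=5.925e-12 m^3/m

Displayed values are rounded, and every step runs at exact precision — one final rounding, at four significant digits.
Hardness H = 562.6 HV × 9.807 MPa/HV = 5517 MPa = 5.517e+09 Pa.
Restated in SI base units: W = 1922 N, H = 5.517e+09 Pa, K = 1.701e-05.
Wear rate dV/dL = K·W/H (no L dependence): 1.701e-05 · 1922 / 5.517e+09 = 5.925e-12 m³/m.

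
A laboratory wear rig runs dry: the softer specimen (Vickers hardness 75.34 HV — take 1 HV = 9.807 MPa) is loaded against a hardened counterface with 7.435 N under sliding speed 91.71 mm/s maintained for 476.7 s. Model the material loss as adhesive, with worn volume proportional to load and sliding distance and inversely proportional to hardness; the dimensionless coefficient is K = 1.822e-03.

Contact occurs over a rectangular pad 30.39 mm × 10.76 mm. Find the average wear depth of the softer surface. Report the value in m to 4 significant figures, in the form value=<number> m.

value=2.451e-06 m

The computation runs at full precision; intermediate values are displayed rounded, and rounded just once: 4 significant figures.
Convert: Sliding speed v = 91.71 mm/s = 0.09171 m/s. Path length L = v·t = 0.09171 m/s × 476.7 s = 43.72 m.
Convert: Hardness H = 75.34 HV × 9.807 MPa/HV = 738.9 MPa = 7.389e+08 Pa.
Convert: Pad sides 30.39 mm × 10.76 mm = 0.03039 m × 0.01076 m. Contact area A = 0.03039 m × 0.01076 m = 3.270e-04 m².
Working in SI base units: W = 7.435 N, H = 7.389e+08 Pa, K = 1.822e-03.
Archard volume V = K·W·L/H = 1.822e-03 · 7.435 · 43.72 / 7.389e+08 = 8.015e-10 m³.
Mean depth h = V/A = 8.015e-10 / 3.270e-04 = 2.451e-06 m.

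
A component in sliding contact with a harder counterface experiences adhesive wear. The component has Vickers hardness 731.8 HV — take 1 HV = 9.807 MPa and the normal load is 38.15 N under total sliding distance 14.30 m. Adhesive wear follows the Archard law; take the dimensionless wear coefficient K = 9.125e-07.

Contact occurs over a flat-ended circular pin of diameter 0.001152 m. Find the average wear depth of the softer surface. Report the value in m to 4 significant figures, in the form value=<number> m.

value=6.655e-08 m

Quoted intermediates are rounded, and every step holds exact precision; a lone final rounding, at 4 significant figures.
Convert: Hardness H = 731.8 HV × 9.807 MPa/HV = 7177 MPa = 7.177e+09 Pa.
Convert: Contact area A = π·d²/4 = π·(0.001152 m)²/4 = 1.042e-06 m².
As SI base values: W = 38.15 N, H = 7.177e+09 Pa, K = 9.125e-07.
Archard relation: V = K·W·L/H = 9.125e-07 · 38.15 · 14.30 / 7.177e+09 = 6.936e-14 m³.
Wear depth h = V/A = 6.936e-14 / 1.042e-06 = 6.655e-08 m.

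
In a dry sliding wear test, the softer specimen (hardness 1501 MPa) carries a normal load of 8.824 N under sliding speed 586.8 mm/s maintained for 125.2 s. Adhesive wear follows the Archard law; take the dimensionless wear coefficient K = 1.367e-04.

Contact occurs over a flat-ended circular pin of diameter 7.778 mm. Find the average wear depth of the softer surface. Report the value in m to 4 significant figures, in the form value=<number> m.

The intermediates are shown rounded; all arithmetic keeps full precision. Rounded just once, at 4 significant figures.
Convert: Sliding speed v = 586.8 mm/s = 0.5868 m/s. Sliding distance L = v·t = 0.5868 m/s × 125.2 s = 73.47 m.
Convert: Hardness H = 1501 MPa = 1.501e+09 Pa.
Convert: Pin diameter d = 7.778 mm = 0.007778 m. Contact area A = π·d²/4 = π·(0.007778 m)²/4 = 4.751e-05 m².
SI base units throughout: W = 8.824 N, H = 1.501e+09 Pa, K = 1.367e-04.
Archard volume V = K·W·L/H = 1.367e-04 · 8.824 · 73.47 / 1.501e+09 = 5.904e-11 m³.
Depth h = V/A = 5.904e-11 / 4.751e-05 = 1.243e-06 m.

value=1.243e-06 m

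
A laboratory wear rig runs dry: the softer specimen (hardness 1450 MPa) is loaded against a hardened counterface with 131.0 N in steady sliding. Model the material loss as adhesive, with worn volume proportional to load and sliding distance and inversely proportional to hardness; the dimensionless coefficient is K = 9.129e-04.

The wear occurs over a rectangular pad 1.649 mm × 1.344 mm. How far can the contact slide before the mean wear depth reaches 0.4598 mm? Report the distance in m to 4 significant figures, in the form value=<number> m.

Quoted intermediates are rounded, and every step carries full precision — rounded once at the end, at four significant digits.
Convert: Hardness H = 1450 MPa = 1.450e+09 Pa.
Convert: Pad sides 1.649 mm × 1.344 mm = 0.001649 m × 0.001344 m. Contact area A = 0.001649 m × 0.001344 m = 2.216e-06 m².
Convert: Depth limit h_lim = 0.4598 mm = 4.598e-04 m.
In SI base units, W = 131.0 N, H = 1.450e+09 Pa, K = 9.129e-04.
Permissible volume V_lim = h_lim·A = 4.598e-04 · 2.216e-06 = 1.019e-09 m³.
Inverting, life L = V_lim·H/(K·W) = 1.019e-09 · 1.450e+09 / (9.129e-04 · 131.0) = 12.36 m.

value=12.36 m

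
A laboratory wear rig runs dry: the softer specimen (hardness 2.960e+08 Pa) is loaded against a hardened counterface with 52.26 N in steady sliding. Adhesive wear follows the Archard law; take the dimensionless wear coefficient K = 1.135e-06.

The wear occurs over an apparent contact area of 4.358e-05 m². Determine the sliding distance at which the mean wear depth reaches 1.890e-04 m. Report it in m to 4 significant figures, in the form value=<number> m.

Intermediate values are printed rounded, and all working math runs at full float precision; a lone final rounding: four significant figures.
SI base units throughout: W = 52.26 N, H = 2.960e+08 Pa, K = 1.135e-06.
Volume at the limit: V_lim = h_lim·A = 1.890e-04 · 4.358e-05 = 8.237e-09 m³.
So the life L = V_lim·H/(K·W) = 8.237e-09 · 2.960e+08 / (1.135e-06 · 52.26) = 4.110e+04 m.

value=4.110e+04 m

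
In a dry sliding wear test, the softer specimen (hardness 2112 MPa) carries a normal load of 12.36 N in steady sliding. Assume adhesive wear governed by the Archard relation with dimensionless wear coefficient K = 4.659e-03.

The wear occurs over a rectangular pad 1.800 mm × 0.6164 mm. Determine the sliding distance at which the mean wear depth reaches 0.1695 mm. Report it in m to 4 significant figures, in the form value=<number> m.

All arithmetic maintains exact precision, and the intermediates are displayed rounded; a single final rounding to 4 significant figures.
Convert: Hardness H = 2112 MPa = 2.112e+09 Pa.
Convert: Pad sides 1.800 mm × 0.6164 mm = 1.800e-03 m × 6.164e-04 m. Contact area A = 1.800e-03 m × 6.164e-04 m = 1.110e-06 m².
Convert: Depth limit h_lim = 0.1695 mm = 1.695e-04 m.
Collected in SI base units: W = 12.36 N, H = 2.112e+09 Pa, K = 4.659e-03.
Volume at the limit: V_lim = h_lim·A = 1.695e-04 · 1.110e-06 = 1.881e-10 m³.
Inverting, life L = V_lim·H/(K·W) = 1.881e-10 · 2.112e+09 / (4.659e-03 · 12.36) = 6.897 m.

value=6.897 m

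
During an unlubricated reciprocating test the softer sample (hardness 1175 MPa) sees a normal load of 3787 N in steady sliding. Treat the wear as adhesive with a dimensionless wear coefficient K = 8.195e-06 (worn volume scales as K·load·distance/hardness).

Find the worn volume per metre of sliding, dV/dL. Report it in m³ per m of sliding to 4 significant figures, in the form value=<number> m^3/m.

value=2.641e-11 m^3/m

Each operation keeps full precision — the intermediates are shown rounded. Rounded once at the end: 4 significant digits.
Hardness H = 1175 MPa = 1.175e+09 Pa.
As SI base values: W = 3787 N, H = 1.175e+09 Pa, K = 8.195e-06.
Rate of wear dV/dL = K·W/H (no L dependence): 8.195e-06 · 3787 / 1.175e+09 = 2.641e-11 m³/m.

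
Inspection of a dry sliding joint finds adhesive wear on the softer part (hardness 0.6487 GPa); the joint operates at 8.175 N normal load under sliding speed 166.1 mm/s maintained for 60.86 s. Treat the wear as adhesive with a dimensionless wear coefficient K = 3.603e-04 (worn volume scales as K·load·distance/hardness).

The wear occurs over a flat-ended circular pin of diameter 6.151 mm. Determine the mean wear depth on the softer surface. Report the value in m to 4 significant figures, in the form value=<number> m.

Every step keeps full float precision, and the intermediates appear rounded; a lone final rounding to 4 significant figures.
Convert: Sliding speed v = 166.1 mm/s = 0.1661 m/s. Distance covered L = v·t = 0.1661 m/s × 60.86 s = 10.11 m.
Convert: Hardness H = 0.6487 GPa = 6.487e+08 Pa.
Convert: Pin diameter d = 6.151 mm = 0.006151 m. Contact area A = π·d²/4 = π·(0.006151 m)²/4 = 2.972e-05 m².
SI base units throughout: W = 8.175 N, H = 6.487e+08 Pa, K = 3.603e-04.
Archard volume V = K·W·L/H = 3.603e-04 · 8.175 · 10.11 / 6.487e+08 = 4.590e-11 m³.
Mean depth h = V/A = 4.590e-11 / 2.972e-05 = 1.545e-06 m.

value=1.545e-06 m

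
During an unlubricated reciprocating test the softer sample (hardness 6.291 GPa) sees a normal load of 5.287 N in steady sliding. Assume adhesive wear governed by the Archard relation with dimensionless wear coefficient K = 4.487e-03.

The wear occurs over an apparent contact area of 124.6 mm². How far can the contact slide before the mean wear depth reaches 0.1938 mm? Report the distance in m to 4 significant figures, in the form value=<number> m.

value=6404 m

Every step carries full precision; printed values are rounded; rounded once at the end: four significant figures.
Convert: Hardness H = 6.291 GPa = 6.291e+09 Pa.
Convert: Contact area A = 124.6 mm² = 1.246e-04 m².
Convert: Depth limit h_lim = 0.1938 mm = 1.938e-04 m.
In SI base units: W = 5.287 N, H = 6.291e+09 Pa, K = 4.487e-03.
Wearable volume V_lim = h_lim·A = 1.938e-04 · 1.246e-04 = 2.415e-08 m³.
Thus life L = V_lim·H/(K·W) = 2.415e-08 · 6.291e+09 / (4.487e-03 · 5.287) = 6404 m.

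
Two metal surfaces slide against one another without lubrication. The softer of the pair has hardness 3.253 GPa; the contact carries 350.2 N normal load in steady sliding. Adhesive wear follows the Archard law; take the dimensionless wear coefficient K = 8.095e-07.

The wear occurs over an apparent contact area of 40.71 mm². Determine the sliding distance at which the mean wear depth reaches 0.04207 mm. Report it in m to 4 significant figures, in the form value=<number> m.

Every step keeps full precision, and intermediates are printed rounded; a lone final rounding to four significant figures.
Hardness H = 3.253 GPa = 3.253e+09 Pa.
Contact area A = 40.71 mm² = 4.071e-05 m².
Depth limit h_lim = 0.04207 mm = 4.207e-05 m.
In SI base units: W = 350.2 N, H = 3.253e+09 Pa, K = 8.095e-07.
Volume at the limit: V_lim = h_lim·A = 4.207e-05 · 4.071e-05 = 1.713e-09 m³.
Thus life L = V_lim·H/(K·W) = 1.713e-09 · 3.253e+09 / (8.095e-07 · 350.2) = 1.965e+04 m.

value=1.965e+04 m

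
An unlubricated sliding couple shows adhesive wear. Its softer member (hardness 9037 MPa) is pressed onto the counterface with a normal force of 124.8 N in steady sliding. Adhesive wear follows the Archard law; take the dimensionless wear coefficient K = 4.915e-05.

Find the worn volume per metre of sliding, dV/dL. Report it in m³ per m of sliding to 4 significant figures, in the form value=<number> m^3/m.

value=6.788e-13 m^3/m

All arithmetic keeps exact precision — the intermediates appear rounded — rounded just once to four significant figures.
Convert: Hardness H = 9037 MPa = 9.037e+09 Pa.
In SI base units: W = 124.8 N, H = 9.037e+09 Pa, K = 4.915e-05.
Rate of wear dV/dL = K·W/H (independent of L): 4.915e-05 · 124.8 / 9.037e+09 = 6.788e-13 m³/m.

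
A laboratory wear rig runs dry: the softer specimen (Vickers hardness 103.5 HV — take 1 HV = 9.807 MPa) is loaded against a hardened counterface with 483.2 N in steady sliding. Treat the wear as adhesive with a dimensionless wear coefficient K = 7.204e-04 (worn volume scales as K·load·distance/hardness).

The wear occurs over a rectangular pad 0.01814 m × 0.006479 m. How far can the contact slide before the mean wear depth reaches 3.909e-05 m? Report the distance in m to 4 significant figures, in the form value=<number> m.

value=13.40 m

Displayed values are rounded. Every step maintains full precision, and a lone final rounding to 4 significant digits.
Convert: Hardness H = 103.5 HV × 9.807 MPa/HV = 1015 MPa = 1.015e+09 Pa.
Convert: Contact area A = 0.01814 m × 0.006479 m = 1.175e-04 m².
Restated in SI base units: W = 483.2 N, H = 1.015e+09 Pa, K = 7.204e-04.
Limit volume V_lim = h_lim·A = 3.909e-05 · 1.175e-04 = 4.594e-09 m³.
So the life L = V_lim·H/(K·W) = 4.594e-09 · 1.015e+09 / (7.204e-04 · 483.2) = 13.40 m.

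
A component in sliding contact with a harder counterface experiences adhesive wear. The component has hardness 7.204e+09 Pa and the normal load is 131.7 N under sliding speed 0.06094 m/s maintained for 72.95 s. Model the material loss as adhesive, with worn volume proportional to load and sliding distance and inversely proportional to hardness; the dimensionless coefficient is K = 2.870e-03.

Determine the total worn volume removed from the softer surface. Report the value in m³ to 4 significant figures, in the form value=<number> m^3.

All arithmetic keeps exact precision, and the intermediates are displayed rounded — rounded once at the end: four significant digits.
Distance covered L = v·t = 0.06094 m/s × 72.95 s = 4.446 m.
SI base units throughout: W = 131.7 N, H = 7.204e+09 Pa, K = 2.870e-03.
Worn volume V = K·W·L/H = 2.870e-03 · 131.7 · 4.446 / 7.204e+09 = 2.333e-10 m³.

value=2.333e-10 m^3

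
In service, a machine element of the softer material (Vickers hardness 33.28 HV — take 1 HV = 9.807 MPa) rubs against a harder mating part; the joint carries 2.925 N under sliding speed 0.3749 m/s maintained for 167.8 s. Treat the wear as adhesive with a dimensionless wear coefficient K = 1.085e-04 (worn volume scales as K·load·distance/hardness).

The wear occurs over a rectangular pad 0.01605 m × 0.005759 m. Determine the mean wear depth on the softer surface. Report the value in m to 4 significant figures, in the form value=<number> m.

value=6.618e-07 m

All working math holds full float precision, and intermediate values are printed rounded — rounded once at the end, at four significant digits.
Sliding distance L = v·t = 0.3749 m/s × 167.8 s = 62.91 m.
Hardness H = 33.28 HV × 9.807 MPa/HV = 326.4 MPa = 3.264e+08 Pa.
Contact area A = 0.01605 m × 0.005759 m = 9.243e-05 m².
In SI base units: W = 2.925 N, H = 3.264e+08 Pa, K = 1.085e-04.
Volume removed: V = K·W·L/H = 1.085e-04 · 2.925 · 62.91 / 3.264e+08 = 6.117e-11 m³.
Average depth h = V/A = 6.117e-11 / 9.243e-05 = 6.618e-07 m.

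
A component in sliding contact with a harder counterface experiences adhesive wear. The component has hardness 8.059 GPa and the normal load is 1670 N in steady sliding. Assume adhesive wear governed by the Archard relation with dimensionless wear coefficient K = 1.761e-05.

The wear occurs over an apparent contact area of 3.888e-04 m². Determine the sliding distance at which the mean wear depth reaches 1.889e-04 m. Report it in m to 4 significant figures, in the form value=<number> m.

value=2.013e+04 m

Every step keeps full precision — intermediates appear rounded, and one final rounding, at four significant figures.
Hardness H = 8.059 GPa = 8.059e+09 Pa.
Working in SI base units: W = 1670 N, H = 8.059e+09 Pa, K = 1.761e-05.
Permissible volume V_lim = h_lim·A = 1.889e-04 · 3.888e-04 = 7.344e-08 m³.
Inverting, life L = V_lim·H/(K·W) = 7.344e-08 · 8.059e+09 / (1.761e-05 · 1670) = 2.013e+04 m.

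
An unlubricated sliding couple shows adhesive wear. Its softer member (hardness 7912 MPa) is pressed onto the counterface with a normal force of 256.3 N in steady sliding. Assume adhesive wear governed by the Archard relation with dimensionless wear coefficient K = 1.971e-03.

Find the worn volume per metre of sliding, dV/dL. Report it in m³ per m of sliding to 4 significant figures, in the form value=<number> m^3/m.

Intermediates appear rounded — the algebra holds full float precision; a lone final rounding, at 4 significant figures.
Convert: Hardness H = 7912 MPa = 7.912e+09 Pa.
Working in SI base units: W = 256.3 N, H = 7.912e+09 Pa, K = 1.971e-03.
Sliding wear rate dV/dL = K·W/H, so: 1.971e-03 · 256.3 / 7.912e+09 = 6.385e-11 m³/m.

value=6.385e-11 m^3/m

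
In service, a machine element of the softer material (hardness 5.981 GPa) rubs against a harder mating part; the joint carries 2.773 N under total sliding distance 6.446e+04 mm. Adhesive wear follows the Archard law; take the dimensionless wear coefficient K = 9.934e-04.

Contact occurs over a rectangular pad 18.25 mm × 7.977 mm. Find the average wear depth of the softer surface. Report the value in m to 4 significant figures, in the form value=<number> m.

Intermediate values are shown rounded; each operation keeps full float precision — one last rounding, at 4 significant digits.
Sliding distance L = 6.446e+04 mm = 64.46 m.
Hardness H = 5.981 GPa = 5.981e+09 Pa.
Pad sides 18.25 mm × 7.977 mm = 0.01825 m × 0.007977 m. Contact area A = 0.01825 m × 0.007977 m = 1.456e-04 m².
SI base units throughout: W = 2.773 N, H = 5.981e+09 Pa, K = 9.934e-04.
Apply Archard: V = K·W·L/H = 9.934e-04 · 2.773 · 64.46 / 5.981e+09 = 2.969e-11 m³.
Mean wear depth h = V/A = 2.969e-11 / 1.456e-04 = 2.039e-07 m.

value=2.039e-07 m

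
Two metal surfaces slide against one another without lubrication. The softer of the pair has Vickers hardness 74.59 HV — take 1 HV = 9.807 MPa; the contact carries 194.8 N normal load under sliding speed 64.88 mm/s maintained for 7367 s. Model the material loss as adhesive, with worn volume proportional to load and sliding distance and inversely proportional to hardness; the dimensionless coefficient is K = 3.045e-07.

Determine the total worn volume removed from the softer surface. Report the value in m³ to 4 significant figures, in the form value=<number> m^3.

Quoted intermediates are rounded. All arithmetic runs at exact precision — a lone final rounding, at 4 significant digits.
Sliding speed v = 64.88 mm/s = 0.06488 m/s. The distance L = v·t = 0.06488 m/s × 7367 s = 478.0 m.
Hardness H = 74.59 HV × 9.807 MPa/HV = 731.5 MPa = 7.315e+08 Pa.
Restated in SI base units: W = 194.8 N, H = 7.315e+08 Pa, K = 3.045e-07.
Wear volume V = K·W·L/H = 3.045e-07 · 194.8 · 478.0 / 7.315e+08 = 3.876e-11 m³.

value=3.876e-11 m^3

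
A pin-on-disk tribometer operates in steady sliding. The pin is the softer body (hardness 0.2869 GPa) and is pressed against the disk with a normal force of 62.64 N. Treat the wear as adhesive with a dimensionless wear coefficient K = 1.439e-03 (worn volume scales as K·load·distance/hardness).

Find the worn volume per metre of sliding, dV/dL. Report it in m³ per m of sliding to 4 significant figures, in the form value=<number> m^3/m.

value=3.142e-10 m^3/m

Intermediates are shown rounded, and each operation keeps full float precision. Rounded just once, at four significant figures.
Convert: Hardness H = 0.2869 GPa = 2.869e+08 Pa.
In SI base units, W = 62.64 N, H = 2.869e+08 Pa, K = 1.439e-03.
Wear rate dV/dL = K·W/H (independent of L): 1.439e-03 · 62.64 / 2.869e+08 = 3.142e-10 m³/m.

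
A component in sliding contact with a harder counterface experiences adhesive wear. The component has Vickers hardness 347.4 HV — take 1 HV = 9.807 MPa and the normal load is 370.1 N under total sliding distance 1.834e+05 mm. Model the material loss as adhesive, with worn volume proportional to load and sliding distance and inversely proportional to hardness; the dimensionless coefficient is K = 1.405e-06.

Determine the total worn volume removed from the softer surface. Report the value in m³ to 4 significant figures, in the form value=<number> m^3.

value=2.799e-11 m^3

Intermediate values are shown rounded, and all arithmetic runs at full float precision — rounded just once to 4 significant digits.
Path length L = 1.834e+05 mm = 183.4 m.
Hardness H = 347.4 HV × 9.807 MPa/HV = 3407 MPa = 3.407e+09 Pa.
Collected in SI base units: W = 370.1 N, H = 3.407e+09 Pa, K = 1.405e-06.
Archard relation: V = K·W·L/H = 1.405e-06 · 370.1 · 183.4 / 3.407e+09 = 2.799e-11 m³.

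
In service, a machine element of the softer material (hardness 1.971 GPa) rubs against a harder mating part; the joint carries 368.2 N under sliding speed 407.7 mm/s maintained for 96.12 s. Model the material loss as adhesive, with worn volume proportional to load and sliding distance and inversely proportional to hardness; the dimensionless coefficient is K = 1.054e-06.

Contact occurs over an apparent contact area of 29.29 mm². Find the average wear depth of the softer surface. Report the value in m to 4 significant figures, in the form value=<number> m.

Each operation maintains full float precision — intermediates are printed rounded, and a single final rounding: 4 significant figures.
Convert: Sliding speed v = 407.7 mm/s = 0.4077 m/s. Path length L = v·t = 0.4077 m/s × 96.12 s = 39.19 m.
Convert: Hardness H = 1.971 GPa = 1.971e+09 Pa.
Convert: Contact area A = 29.29 mm² = 2.929e-05 m².
In SI base units: W = 368.2 N, H = 1.971e+09 Pa, K = 1.054e-06.
Wear volume V = K·W·L/H = 1.054e-06 · 368.2 · 39.19 / 1.971e+09 = 7.716e-12 m³.
Mean depth h = V/A = 7.716e-12 / 2.929e-05 = 2.634e-07 m.

value=2.634e-07 m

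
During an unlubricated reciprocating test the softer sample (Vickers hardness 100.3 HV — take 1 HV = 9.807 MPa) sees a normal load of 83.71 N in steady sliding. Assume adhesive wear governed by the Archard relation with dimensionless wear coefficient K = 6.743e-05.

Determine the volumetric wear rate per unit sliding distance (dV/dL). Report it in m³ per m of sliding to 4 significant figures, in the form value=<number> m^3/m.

value=5.738e-12 m^3/m

All working math holds full float precision; intermediates are shown rounded, and one final rounding: four significant figures.
Convert: Hardness H = 100.3 HV × 9.807 MPa/HV = 983.6 MPa = 9.836e+08 Pa.
As SI base values: W = 83.71 N, H = 9.836e+08 Pa, K = 6.743e-05.
The wear rate dV/dL = K·W/H, so: 6.743e-05 · 83.71 / 9.836e+08 = 5.738e-12 m³/m.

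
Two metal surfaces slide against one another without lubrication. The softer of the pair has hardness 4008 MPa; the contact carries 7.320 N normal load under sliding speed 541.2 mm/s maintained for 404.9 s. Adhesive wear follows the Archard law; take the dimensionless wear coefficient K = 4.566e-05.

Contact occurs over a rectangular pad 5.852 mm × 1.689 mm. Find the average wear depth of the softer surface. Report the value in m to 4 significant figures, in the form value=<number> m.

Every step carries full precision — intermediate values are printed rounded. Rounded just once: 4 significant digits.
Sliding speed v = 541.2 mm/s = 0.5412 m/s. Distance L = v·t = 0.5412 m/s × 404.9 s = 219.1 m.
Hardness H = 4008 MPa = 4.008e+09 Pa.
Pad sides 5.852 mm × 1.689 mm = 0.005852 m × 0.001689 m. Contact area A = 0.005852 m × 0.001689 m = 9.884e-06 m².
In SI base units, W = 7.320 N, H = 4.008e+09 Pa, K = 4.566e-05.
By Archard's law, V = K·W·L/H = 4.566e-05 · 7.320 · 219.1 / 4.008e+09 = 1.827e-11 m³.
Mean wear depth h = V/A = 1.827e-11 / 9.884e-06 = 1.849e-06 m.

value=1.849e-06 m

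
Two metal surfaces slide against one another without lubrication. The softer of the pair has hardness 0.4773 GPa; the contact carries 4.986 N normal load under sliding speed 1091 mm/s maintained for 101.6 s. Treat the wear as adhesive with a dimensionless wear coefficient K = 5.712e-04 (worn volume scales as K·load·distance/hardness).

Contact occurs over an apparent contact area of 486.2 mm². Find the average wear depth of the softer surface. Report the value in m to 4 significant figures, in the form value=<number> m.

Intermediates are shown rounded — the computation keeps full precision, and rounded just once: four significant digits.
Convert: Sliding speed v = 1091 mm/s = 1.091 m/s. Sliding distance L = v·t = 1.091 m/s × 101.6 s = 110.8 m.
Convert: Hardness H = 0.4773 GPa = 4.773e+08 Pa.
Convert: Contact area A = 486.2 mm² = 4.862e-04 m².
Collected in SI base units: W = 4.986 N, H = 4.773e+08 Pa, K = 5.712e-04.
Worn volume V = K·W·L/H = 5.712e-04 · 4.986 · 110.8 / 4.773e+08 = 6.614e-10 m³.
Depth h = V/A = 6.614e-10 / 4.862e-04 = 1.360e-06 m.

value=1.360e-06 m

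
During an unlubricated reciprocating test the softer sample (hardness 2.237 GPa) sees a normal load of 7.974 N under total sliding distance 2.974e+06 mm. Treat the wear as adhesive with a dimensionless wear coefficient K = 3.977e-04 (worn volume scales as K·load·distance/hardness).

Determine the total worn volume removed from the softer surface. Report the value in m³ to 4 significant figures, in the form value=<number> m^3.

value=4.216e-09 m^3

Every step keeps exact precision, and intermediate values are shown rounded; rounded just once to 4 significant figures.
Distance covered L = 2.974e+06 mm = 2974 m.
Hardness H = 2.237 GPa = 2.237e+09 Pa.
As SI base values: W = 7.974 N, H = 2.237e+09 Pa, K = 3.977e-04.
Archard relation: V = K·W·L/H = 3.977e-04 · 7.974 · 2974 / 2.237e+09 = 4.216e-09 m³.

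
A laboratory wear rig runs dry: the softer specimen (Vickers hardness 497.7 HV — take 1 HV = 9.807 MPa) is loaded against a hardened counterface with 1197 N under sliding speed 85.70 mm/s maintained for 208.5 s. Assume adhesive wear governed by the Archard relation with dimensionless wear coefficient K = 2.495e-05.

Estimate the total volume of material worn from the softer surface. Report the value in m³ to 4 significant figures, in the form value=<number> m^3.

The intermediates are displayed rounded. Each operation keeps exact precision — a lone final rounding to four significant digits.
Sliding speed v = 85.70 mm/s = 0.08570 m/s. The distance L = v·t = 0.08570 m/s × 208.5 s = 17.87 m.
Hardness H = 497.7 HV × 9.807 MPa/HV = 4881 MPa = 4.881e+09 Pa.
In SI base units: W = 1197 N, H = 4.881e+09 Pa, K = 2.495e-05.
By Archard's law, V = K·W·L/H = 2.495e-05 · 1197 · 17.87 / 4.881e+09 = 1.093e-10 m³.

value=1.093e-10 m^3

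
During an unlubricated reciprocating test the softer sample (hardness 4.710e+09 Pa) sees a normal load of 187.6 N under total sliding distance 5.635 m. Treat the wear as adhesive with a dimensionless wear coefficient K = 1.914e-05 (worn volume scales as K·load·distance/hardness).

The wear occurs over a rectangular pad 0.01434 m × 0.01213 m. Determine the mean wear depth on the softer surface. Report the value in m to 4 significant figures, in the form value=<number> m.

Intermediate values appear rounded — every step maintains exact precision, and one last rounding: four significant digits.
Convert: Contact area A = 0.01434 m × 0.01213 m = 1.739e-04 m².
Restated in SI base units: W = 187.6 N, H = 4.710e+09 Pa, K = 1.914e-05.
The Archard volume V = K·W·L/H = 1.914e-05 · 187.6 · 5.635 / 4.710e+09 = 4.296e-12 m³.
Mean depth h = V/A = 4.296e-12 / 1.739e-04 = 2.470e-08 m.

value=2.470e-08 m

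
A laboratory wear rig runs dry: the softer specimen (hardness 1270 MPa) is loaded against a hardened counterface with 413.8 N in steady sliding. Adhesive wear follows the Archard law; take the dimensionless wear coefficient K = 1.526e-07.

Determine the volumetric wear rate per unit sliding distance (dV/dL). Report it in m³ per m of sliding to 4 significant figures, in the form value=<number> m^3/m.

The algebra keeps exact precision, and the intermediates are printed rounded; rounded once at the end to 4 significant figures.
Convert: Hardness H = 1270 MPa = 1.270e+09 Pa.
Working in SI base units: W = 413.8 N, H = 1.270e+09 Pa, K = 1.526e-07.
Volumetric rate dV/dL = K·W/H, per unit distance: 1.526e-07 · 413.8 / 1.270e+09 = 4.972e-14 m³/m.

value=4.972e-14 m^3/m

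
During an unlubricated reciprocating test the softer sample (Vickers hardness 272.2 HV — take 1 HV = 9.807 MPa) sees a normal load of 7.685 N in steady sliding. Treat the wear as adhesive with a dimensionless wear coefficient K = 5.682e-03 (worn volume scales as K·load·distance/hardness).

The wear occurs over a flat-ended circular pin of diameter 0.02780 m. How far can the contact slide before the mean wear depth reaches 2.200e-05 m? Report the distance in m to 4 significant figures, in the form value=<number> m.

Shown intermediates are rounded; all working math maintains full precision. Rounded just once, at four significant figures.
Convert: Hardness H = 272.2 HV × 9.807 MPa/HV = 2669 MPa = 2.669e+09 Pa.
Convert: Contact area A = π·d²/4 = π·(0.02780 m)²/4 = 6.070e-04 m².
In SI base units, W = 7.685 N, H = 2.669e+09 Pa, K = 5.682e-03.
Limit volume V_lim = h_lim·A = 2.200e-05 · 6.070e-04 = 1.335e-08 m³.
Inverting, life L = V_lim·H/(K·W) = 1.335e-08 · 2.669e+09 / (5.682e-03 · 7.685) = 816.4 m.

value=816.4 m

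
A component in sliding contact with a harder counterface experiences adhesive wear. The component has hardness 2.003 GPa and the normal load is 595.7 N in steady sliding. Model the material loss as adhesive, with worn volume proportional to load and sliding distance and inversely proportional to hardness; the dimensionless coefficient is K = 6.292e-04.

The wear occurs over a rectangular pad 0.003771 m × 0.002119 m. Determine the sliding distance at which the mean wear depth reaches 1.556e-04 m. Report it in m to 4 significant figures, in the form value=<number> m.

Quoted intermediates are rounded; each operation maintains full precision — rounded once at the end: four significant figures.
Convert: Hardness H = 2.003 GPa = 2.003e+09 Pa.
Convert: Contact area A = 0.003771 m × 0.002119 m = 7.991e-06 m².
In SI base units: W = 595.7 N, H = 2.003e+09 Pa, K = 6.292e-04.
Wearable volume V_lim = h_lim·A = 1.556e-04 · 7.991e-06 = 1.243e-09 m³.
Inverting, life L = V_lim·H/(K·W) = 1.243e-09 · 2.003e+09 / (6.292e-04 · 595.7) = 6.644 m.

value=6.644 m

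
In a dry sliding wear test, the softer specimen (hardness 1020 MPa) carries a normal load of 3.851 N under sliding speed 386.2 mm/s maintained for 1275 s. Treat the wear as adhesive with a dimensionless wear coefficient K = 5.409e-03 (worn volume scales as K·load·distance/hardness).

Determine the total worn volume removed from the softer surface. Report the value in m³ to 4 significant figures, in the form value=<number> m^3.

The computation runs at exact precision — the intermediates are printed rounded, and one final rounding: four significant figures.
Sliding speed v = 386.2 mm/s = 0.3862 m/s. Distance covered L = v·t = 0.3862 m/s × 1275 s = 492.4 m.
Hardness H = 1020 MPa = 1.020e+09 Pa.
In SI base units, W = 3.851 N, H = 1.020e+09 Pa, K = 5.409e-03.
Wear volume V = K·W·L/H = 5.409e-03 · 3.851 · 492.4 / 1.020e+09 = 1.006e-08 m³.

value=1.006e-08 m^3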